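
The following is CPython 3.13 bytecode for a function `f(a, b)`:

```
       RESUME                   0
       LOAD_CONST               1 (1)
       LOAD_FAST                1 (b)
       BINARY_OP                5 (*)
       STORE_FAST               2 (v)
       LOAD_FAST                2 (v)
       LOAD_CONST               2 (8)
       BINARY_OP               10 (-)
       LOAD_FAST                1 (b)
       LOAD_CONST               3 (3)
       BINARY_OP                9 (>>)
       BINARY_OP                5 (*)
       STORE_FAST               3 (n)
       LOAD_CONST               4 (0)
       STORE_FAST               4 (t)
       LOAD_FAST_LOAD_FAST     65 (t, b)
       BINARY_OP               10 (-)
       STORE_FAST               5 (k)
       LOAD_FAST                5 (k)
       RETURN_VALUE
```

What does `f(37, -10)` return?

LOAD_CONST → push 1. Stack: [1]
LOAD_FAST b → push -10. Stack: [1, -10]
BINARY_OP * → 1 * -10 = -10. Stack: [-10]
STORE_FAST v → v=-10. Stack: []
LOAD_FAST v → push -10. Stack: [-10]
LOAD_CONST → push 8. Stack: [-10, 8]
BINARY_OP - → -10 - 8 = -18. Stack: [-18]
LOAD_FAST b → push -10. Stack: [-18, -10]
LOAD_CONST → push 3. Stack: [-18, -10, 3]
BINARY_OP >> → -10 >> 3 = -2. Stack: [-18, -2]
BINARY_OP * → -18 * -2 = 36. Stack: [36]
STORE_FAST n → n=36. Stack: []
LOAD_CONST → push 0. Stack: [0]
STORE_FAST t → t=0. Stack: []
LOAD_FAST_LOAD_FAST t,b → push 0,-10. Stack: [0, -10]
BINARY_OP - → 0 - -10 = 10. Stack: [10]
STORE_FAST k → k=10. Stack: []
LOAD_FAST k → push 10. Stack: [10]
RETURN_VALUE → return 10.

10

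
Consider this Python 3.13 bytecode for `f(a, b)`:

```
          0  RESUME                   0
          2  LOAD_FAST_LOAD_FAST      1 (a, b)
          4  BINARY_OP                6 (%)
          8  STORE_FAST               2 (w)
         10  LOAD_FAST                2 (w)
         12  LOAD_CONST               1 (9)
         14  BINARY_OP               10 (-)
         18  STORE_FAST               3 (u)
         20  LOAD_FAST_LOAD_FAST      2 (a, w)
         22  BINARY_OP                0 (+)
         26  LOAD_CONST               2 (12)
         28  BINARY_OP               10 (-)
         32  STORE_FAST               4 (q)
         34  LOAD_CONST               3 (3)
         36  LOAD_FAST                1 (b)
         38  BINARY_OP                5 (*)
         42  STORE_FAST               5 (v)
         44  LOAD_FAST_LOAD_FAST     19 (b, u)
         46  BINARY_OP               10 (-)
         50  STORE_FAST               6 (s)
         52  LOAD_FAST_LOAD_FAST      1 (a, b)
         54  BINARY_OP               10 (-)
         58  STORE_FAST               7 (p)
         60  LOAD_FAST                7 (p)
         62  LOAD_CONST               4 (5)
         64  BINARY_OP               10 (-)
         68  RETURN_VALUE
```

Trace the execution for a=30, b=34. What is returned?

-9

LOAD_FAST_LOAD_FAST a,b → push 30,34. Stack: [30, 34]
BINARY_OP % → 30 % 34 = 30. Stack: [30]
STORE_FAST w → w=30. Stack: []
LOAD_FAST w → push 30. Stack: [30]
LOAD_CONST → push 9. Stack: [30, 9]
BINARY_OP - → 30 - 9 = 21. Stack: [21]
STORE_FAST u → u=21. Stack: []
LOAD_FAST_LOAD_FAST a,w → push 30,30. Stack: [30, 30]
BINARY_OP + → 30 + 30 = 60. Stack: [60]
LOAD_CONST → push 12. Stack: [60, 12]
BINARY_OP - → 60 - 12 = 48. Stack: [48]
STORE_FAST q → q=48. Stack: []
LOAD_CONST → push 3. Stack: [3]
LOAD_FAST b → push 34. Stack: [3, 34]
BINARY_OP * → 3 * 34 = 102. Stack: [102]
STORE_FAST v → v=102. Stack: []
LOAD_FAST_LOAD_FAST b,u → push 34,21. Stack: [34, 21]
BINARY_OP - → 34 - 21 = 13. Stack: [13]
STORE_FAST s → s=13. Stack: []
LOAD_FAST_LOAD_FAST a,b → push 30,34. Stack: [30, 34]
BINARY_OP - → 30 - 34 = -4. Stack: [-4]
STORE_FAST p → p=-4. Stack: []
LOAD_FAST p → push -4. Stack: [-4]
LOAD_CONST → push 5. Stack: [-4, 5]
BINARY_OP - → -4 - 5 = -9. Stack: [-9]
RETURN_VALUE → return -9.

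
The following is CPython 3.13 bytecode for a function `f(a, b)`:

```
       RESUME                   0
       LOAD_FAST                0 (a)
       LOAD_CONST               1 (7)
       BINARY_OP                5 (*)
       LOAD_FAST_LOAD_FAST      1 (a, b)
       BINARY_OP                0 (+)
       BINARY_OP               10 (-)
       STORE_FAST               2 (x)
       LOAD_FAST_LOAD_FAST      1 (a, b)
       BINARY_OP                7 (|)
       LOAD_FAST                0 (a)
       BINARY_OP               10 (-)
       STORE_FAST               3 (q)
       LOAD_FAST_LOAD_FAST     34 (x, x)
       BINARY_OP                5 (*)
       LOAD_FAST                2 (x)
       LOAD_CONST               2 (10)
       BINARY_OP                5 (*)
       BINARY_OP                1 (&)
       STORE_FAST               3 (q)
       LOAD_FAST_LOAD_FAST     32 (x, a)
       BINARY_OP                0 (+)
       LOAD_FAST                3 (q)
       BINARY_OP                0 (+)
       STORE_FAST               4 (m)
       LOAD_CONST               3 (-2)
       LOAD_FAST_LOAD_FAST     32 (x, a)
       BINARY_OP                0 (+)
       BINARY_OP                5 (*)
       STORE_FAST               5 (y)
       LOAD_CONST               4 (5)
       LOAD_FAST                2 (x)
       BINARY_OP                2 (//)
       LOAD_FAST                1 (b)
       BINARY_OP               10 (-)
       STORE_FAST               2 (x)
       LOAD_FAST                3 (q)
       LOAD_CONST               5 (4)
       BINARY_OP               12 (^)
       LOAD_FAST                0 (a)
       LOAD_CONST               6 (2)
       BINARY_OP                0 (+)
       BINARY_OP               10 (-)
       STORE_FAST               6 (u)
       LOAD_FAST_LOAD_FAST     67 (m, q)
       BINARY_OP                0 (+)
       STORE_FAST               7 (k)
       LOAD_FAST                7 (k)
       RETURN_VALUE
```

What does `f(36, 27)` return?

LOAD_FAST a → push 36. Stack: [36]
LOAD_CONST → push 7. Stack: [36, 7]
BINARY_OP * → 36 * 7 = 252. Stack: [252]
LOAD_FAST_LOAD_FAST a,b → push 36,27. Stack: [252, 36, 27]
BINARY_OP + → 36 + 27 = 63. Stack: [252, 63]
BINARY_OP - → 252 - 63 = 189. Stack: [189]
STORE_FAST x → x=189. Stack: []
LOAD_FAST_LOAD_FAST a,b → push 36,27. Stack: [36, 27]
BINARY_OP | → 36 | 27 = 63. Stack: [63]
LOAD_FAST a → push 36. Stack: [63, 36]
BINARY_OP - → 63 - 36 = 27. Stack: [27]
STORE_FAST q → q=27. Stack: []
LOAD_FAST_LOAD_FAST x,x → push 189,189. Stack: [189, 189]
BINARY_OP * → 189 * 189 = 35721. Stack: [35721]
LOAD_FAST x → push 189. Stack: [35721, 189]
LOAD_CONST → push 10. Stack: [35721, 189, 10]
BINARY_OP * → 189 * 10 = 1890. Stack: [35721, 1890]
BINARY_OP & → 35721 & 1890 = 768. Stack: [768]
STORE_FAST q → q=768. Stack: []
LOAD_FAST_LOAD_FAST x,a → push 189,36. Stack: [189, 36]
BINARY_OP + → 189 + 36 = 225. Stack: [225]
LOAD_FAST q → push 768. Stack: [225, 768]
BINARY_OP + → 225 + 768 = 993. Stack: [993]
STORE_FAST m → m=993. Stack: []
LOAD_CONST → push -2. Stack: [-2]
LOAD_FAST_LOAD_FAST x,a → push 189,36. Stack: [-2, 189, 36]
BINARY_OP + → 189 + 36 = 225. Stack: [-2, 225]
BINARY_OP * → -2 * 225 = -450. Stack: [-450]
STORE_FAST y → y=-450. Stack: []
LOAD_CONST → push 5. Stack: [5]
LOAD_FAST x → push 189. Stack: [5, 189]
BINARY_OP // → 5 // 189 = 0. Stack: [0]
LOAD_FAST b → push 27. Stack: [0, 27]
BINARY_OP - → 0 - 27 = -27. Stack: [-27]
STORE_FAST x → x=-27. Stack: []
LOAD_FAST q → push 768. Stack: [768]
LOAD_CONST → push 4. Stack: [768, 4]
BINARY_OP ^ → 768 ^ 4 = 772. Stack: [772]
LOAD_FAST a → push 36. Stack: [772, 36]
LOAD_CONST → push 2. Stack: [772, 36, 2]
BINARY_OP + → 36 + 2 = 38. Stack: [772, 38]
BINARY_OP - → 772 - 38 = 734. Stack: [734]
STORE_FAST u → u=734. Stack: []
LOAD_FAST_LOAD_FAST m,q → push 993,768. Stack: [993, 768]
BINARY_OP + → 993 + 768 = 1761. Stack: [1761]
STORE_FAST k → k=1761. Stack: []
LOAD_FAST k → push 1761. Stack: [1761]
RETURN_VALUE → return 1761.

1761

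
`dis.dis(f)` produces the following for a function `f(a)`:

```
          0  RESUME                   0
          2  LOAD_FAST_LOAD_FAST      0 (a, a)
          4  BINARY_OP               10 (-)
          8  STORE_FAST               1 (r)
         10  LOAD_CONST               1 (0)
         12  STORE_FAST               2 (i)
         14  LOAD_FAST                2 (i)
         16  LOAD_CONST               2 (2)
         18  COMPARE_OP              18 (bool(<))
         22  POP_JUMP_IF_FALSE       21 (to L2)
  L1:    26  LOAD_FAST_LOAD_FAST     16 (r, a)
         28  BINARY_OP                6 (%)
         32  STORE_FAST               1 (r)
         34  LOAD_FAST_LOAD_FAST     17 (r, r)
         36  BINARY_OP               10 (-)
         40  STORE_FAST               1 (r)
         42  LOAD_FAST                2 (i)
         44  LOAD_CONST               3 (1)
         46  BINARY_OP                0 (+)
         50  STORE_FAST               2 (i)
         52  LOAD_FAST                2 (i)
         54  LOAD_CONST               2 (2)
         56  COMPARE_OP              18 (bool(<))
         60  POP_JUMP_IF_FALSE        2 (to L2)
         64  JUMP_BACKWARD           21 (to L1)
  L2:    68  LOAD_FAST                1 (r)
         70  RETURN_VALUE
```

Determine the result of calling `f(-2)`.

0

LOAD_FAST_LOAD_FAST a,a → push -2,-2. Stack: [-2, -2]
BINARY_OP - → -2 - -2 = 0. Stack: [0]
STORE_FAST r → r=0. Stack: []
LOAD_CONST → push 0. Stack: [0]
STORE_FAST i → i=0. Stack: []
LOAD_FAST i → push 0. Stack: [0]
LOAD_CONST → push 2. Stack: [0, 2]
COMPARE_OP bool(<) → 0 vs 2 = True. Stack: [True]
POP_JUMP_IF_FALSE → pop True; no jump. Stack: []
LOAD_FAST_LOAD_FAST r,a → push 0,-2. Stack: [0, -2]
BINARY_OP % → 0 % -2 = 0. Stack: [0]
STORE_FAST r → r=0. Stack: []
LOAD_FAST_LOAD_FAST r,r → push 0,0. Stack: [0, 0]
BINARY_OP - → 0 - 0 = 0. Stack: [0]
STORE_FAST r → r=0. Stack: []
LOAD_FAST i → push 0. Stack: [0]
LOAD_CONST → push 1. Stack: [0, 1]
BINARY_OP + → 0 + 1 = 1. Stack: [1]
STORE_FAST i → i=1. Stack: []
LOAD_FAST i → push 1. Stack: [1]
LOAD_CONST → push 2. Stack: [1, 2]
COMPARE_OP bool(<) → 1 vs 2 = True. Stack: [True]
POP_JUMP_IF_FALSE → pop True; no jump. Stack: []
LOAD_FAST_LOAD_FAST r,a → push 0,-2. Stack: [0, -2]
BINARY_OP % → 0 % -2 = 0. Stack: [0]
STORE_FAST r → r=0. Stack: []
LOAD_FAST_LOAD_FAST r,r → push 0,0. Stack: [0, 0]
BINARY_OP - → 0 - 0 = 0. Stack: [0]
STORE_FAST r → r=0. Stack: []
LOAD_FAST i → push 1. Stack: [1]
LOAD_CONST → push 1. Stack: [1, 1]
BINARY_OP + → 1 + 1 = 2. Stack: [2]
STORE_FAST i → i=2. Stack: []
LOAD_FAST i → push 2. Stack: [2]
LOAD_CONST → push 2. Stack: [2, 2]
COMPARE_OP bool(<) → 2 vs 2 = False. Stack: [False]
POP_JUMP_IF_FALSE → pop False; jump. Stack: []
LOAD_FAST r → push 0. Stack: [0]
RETURN_VALUE → return 0.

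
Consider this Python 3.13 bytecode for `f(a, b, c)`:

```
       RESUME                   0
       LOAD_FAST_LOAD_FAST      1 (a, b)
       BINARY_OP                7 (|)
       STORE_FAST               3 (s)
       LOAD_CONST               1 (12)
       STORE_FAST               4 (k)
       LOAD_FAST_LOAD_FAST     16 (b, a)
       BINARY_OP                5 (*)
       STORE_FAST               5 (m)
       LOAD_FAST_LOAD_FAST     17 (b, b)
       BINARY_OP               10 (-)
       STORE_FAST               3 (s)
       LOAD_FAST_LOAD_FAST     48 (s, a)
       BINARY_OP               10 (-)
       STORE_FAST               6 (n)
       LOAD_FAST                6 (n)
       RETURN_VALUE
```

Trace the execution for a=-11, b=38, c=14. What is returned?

LOAD_FAST_LOAD_FAST a,b → push -11,38. Stack: [-11, 38]
BINARY_OP | → -11 | 38 = -9. Stack: [-9]
STORE_FAST s → s=-9. Stack: []
LOAD_CONST → push 12. Stack: [12]
STORE_FAST k → k=12. Stack: []
LOAD_FAST_LOAD_FAST b,a → push 38,-11. Stack: [38, -11]
BINARY_OP * → 38 * -11 = -418. Stack: [-418]
STORE_FAST m → m=-418. Stack: []
LOAD_FAST_LOAD_FAST b,b → push 38,38. Stack: [38, 38]
BINARY_OP - → 38 - 38 = 0. Stack: [0]
STORE_FAST s → s=0. Stack: []
LOAD_FAST_LOAD_FAST s,a → push 0,-11. Stack: [0, -11]
BINARY_OP - → 0 - -11 = 11. Stack: [11]
STORE_FAST n → n=11. Stack: []
LOAD_FAST n → push 11. Stack: [11]
RETURN_VALUE → return 11.

11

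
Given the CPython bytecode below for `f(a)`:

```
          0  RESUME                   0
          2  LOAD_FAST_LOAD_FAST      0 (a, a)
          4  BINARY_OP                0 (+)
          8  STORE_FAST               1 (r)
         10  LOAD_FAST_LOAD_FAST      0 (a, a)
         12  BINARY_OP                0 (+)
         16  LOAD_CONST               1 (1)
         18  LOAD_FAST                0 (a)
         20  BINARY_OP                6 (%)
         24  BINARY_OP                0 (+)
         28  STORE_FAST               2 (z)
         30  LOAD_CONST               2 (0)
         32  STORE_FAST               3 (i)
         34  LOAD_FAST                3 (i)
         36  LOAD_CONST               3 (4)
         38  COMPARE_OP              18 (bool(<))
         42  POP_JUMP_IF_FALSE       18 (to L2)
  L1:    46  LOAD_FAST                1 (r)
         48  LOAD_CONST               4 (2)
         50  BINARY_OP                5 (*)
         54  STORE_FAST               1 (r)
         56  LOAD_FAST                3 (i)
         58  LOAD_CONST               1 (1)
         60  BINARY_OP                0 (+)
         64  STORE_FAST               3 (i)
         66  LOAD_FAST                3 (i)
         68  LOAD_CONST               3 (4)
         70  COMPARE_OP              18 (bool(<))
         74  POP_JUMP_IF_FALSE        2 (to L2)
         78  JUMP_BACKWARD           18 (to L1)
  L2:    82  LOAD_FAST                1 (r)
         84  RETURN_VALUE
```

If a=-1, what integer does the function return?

LOAD_FAST_LOAD_FAST a,a → push -1,-1. Stack: [-1, -1]
BINARY_OP + → -1 + -1 = -2. Stack: [-2]
STORE_FAST r → r=-2. Stack: []
LOAD_FAST_LOAD_FAST a,a → push -1,-1. Stack: [-1, -1]
BINARY_OP + → -1 + -1 = -2. Stack: [-2]
LOAD_CONST → push 1. Stack: [-2, 1]
LOAD_FAST a → push -1. Stack: [-2, 1, -1]
BINARY_OP % → 1 % -1 = 0. Stack: [-2, 0]
BINARY_OP + → -2 + 0 = -2. Stack: [-2]
STORE_FAST z → z=-2. Stack: []
LOAD_CONST → push 0. Stack: [0]
STORE_FAST i → i=0. Stack: []
LOAD_FAST i → push 0. Stack: [0]
LOAD_CONST → push 4. Stack: [0, 4]
COMPARE_OP bool(<) → 0 vs 4 = True. Stack: [True]
POP_JUMP_IF_FALSE → pop True; no jump. Stack: []
LOAD_FAST r → push -2. Stack: [-2]
LOAD_CONST → push 2. Stack: [-2, 2]
BINARY_OP * → -2 * 2 = -4. Stack: [-4]
STORE_FAST r → r=-4. Stack: []
LOAD_FAST i → push 0. Stack: [0]
LOAD_CONST → push 1. Stack: [0, 1]
BINARY_OP + → 0 + 1 = 1. Stack: [1]
STORE_FAST i → i=1. Stack: []
LOAD_FAST i → push 1. Stack: [1]
LOAD_CONST → push 4. Stack: [1, 4]
COMPARE_OP bool(<) → 1 vs 4 = True. Stack: [True]
POP_JUMP_IF_FALSE → pop True; no jump. Stack: []
LOAD_FAST r → push -4. Stack: [-4]
LOAD_CONST → push 2. Stack: [-4, 2]
BINARY_OP * → -4 * 2 = -8. Stack: [-8]
STORE_FAST r → r=-8. Stack: []
LOAD_FAST i → push 1. Stack: [1]
LOAD_CONST → push 1. Stack: [1, 1]
BINARY_OP + → 1 + 1 = 2. Stack: [2]
STORE_FAST i → i=2. Stack: []
LOAD_FAST i → push 2. Stack: [2]
LOAD_CONST → push 4. Stack: [2, 4]
COMPARE_OP bool(<) → 2 vs 4 = True. Stack: [True]
POP_JUMP_IF_FALSE → pop True; no jump. Stack: []
LOAD_FAST r → push -8. Stack: [-8]
LOAD_CONST → push 2. Stack: [-8, 2]
BINARY_OP * → -8 * 2 = -16. Stack: [-16]
STORE_FAST r → r=-16. Stack: []
LOAD_FAST i → push 2. Stack: [2]
LOAD_CONST → push 1. Stack: [2, 1]
BINARY_OP + → 2 + 1 = 3. Stack: [3]
STORE_FAST i → i=3. Stack: []
LOAD_FAST i → push 3. Stack: [3]
LOAD_CONST → push 4. Stack: [3, 4]
COMPARE_OP bool(<) → 3 vs 4 = True. Stack: [True]
POP_JUMP_IF_FALSE → pop True; no jump. Stack: []
LOAD_FAST r → push -16. Stack: [-16]
LOAD_CONST → push 2. Stack: [-16, 2]
BINARY_OP * → -16 * 2 = -32. Stack: [-32]
STORE_FAST r → r=-32. Stack: []
LOAD_FAST i → push 3. Stack: [3]
LOAD_CONST → push 1. Stack: [3, 1]
BINARY_OP + → 3 + 1 = 4. Stack: [4]
STORE_FAST i → i=4. Stack: []
LOAD_FAST i → push 4. Stack: [4]
LOAD_CONST → push 4. Stack: [4, 4]
COMPARE_OP bool(<) → 4 vs 4 = False. Stack: [False]
POP_JUMP_IF_FALSE → pop False; jump. Stack: []
LOAD_FAST r → push -32. Stack: [-32]
RETURN_VALUE → return -32.

-32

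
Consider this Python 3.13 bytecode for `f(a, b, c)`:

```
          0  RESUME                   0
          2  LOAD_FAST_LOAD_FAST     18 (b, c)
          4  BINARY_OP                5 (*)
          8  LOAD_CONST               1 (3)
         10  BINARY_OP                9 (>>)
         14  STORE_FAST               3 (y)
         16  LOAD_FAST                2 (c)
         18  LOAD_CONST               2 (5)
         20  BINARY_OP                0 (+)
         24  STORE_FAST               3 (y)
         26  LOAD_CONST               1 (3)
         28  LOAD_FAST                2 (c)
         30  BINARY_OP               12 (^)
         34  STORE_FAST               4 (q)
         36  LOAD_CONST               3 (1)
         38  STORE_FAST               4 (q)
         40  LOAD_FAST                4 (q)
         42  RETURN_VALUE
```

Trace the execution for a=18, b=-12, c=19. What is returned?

LOAD_FAST_LOAD_FAST b,c → push -12,19. Stack: [-12, 19]
BINARY_OP * → -12 * 19 = -228. Stack: [-228]
LOAD_CONST → push 3. Stack: [-228, 3]
BINARY_OP >> → -228 >> 3 = -29. Stack: [-29]
STORE_FAST y → y=-29. Stack: []
LOAD_FAST c → push 19. Stack: [19]
LOAD_CONST → push 5. Stack: [19, 5]
BINARY_OP + → 19 + 5 = 24. Stack: [24]
STORE_FAST y → y=24. Stack: []
LOAD_CONST → push 3. Stack: [3]
LOAD_FAST c → push 19. Stack: [3, 19]
BINARY_OP ^ → 3 ^ 19 = 16. Stack: [16]
STORE_FAST q → q=16. Stack: []
LOAD_CONST → push 1. Stack: [1]
STORE_FAST q → q=1. Stack: []
LOAD_FAST q → push 1. Stack: [1]
RETURN_VALUE → return 1.

1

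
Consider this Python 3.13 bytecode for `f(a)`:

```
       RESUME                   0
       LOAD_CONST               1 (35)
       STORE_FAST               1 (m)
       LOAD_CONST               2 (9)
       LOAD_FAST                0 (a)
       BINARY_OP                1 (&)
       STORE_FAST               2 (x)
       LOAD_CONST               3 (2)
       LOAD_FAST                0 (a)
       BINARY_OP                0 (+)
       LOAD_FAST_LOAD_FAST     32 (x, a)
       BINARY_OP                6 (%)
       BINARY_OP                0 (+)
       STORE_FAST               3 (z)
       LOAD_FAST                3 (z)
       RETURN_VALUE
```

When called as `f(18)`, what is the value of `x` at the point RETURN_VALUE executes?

0

LOAD_CONST → push 35. Stack: [35]
STORE_FAST m → m=35. Stack: []
LOAD_CONST → push 9. Stack: [9]
LOAD_FAST a → push 18. Stack: [9, 18]
BINARY_OP & → 9 & 18 = 0. Stack: [0]
STORE_FAST x → x=0. Stack: []
LOAD_CONST → push 2. Stack: [2]
LOAD_FAST a → push 18. Stack: [2, 18]
BINARY_OP + → 2 + 18 = 20. Stack: [20]
LOAD_FAST_LOAD_FAST x,a → push 0,18. Stack: [20, 0, 18]
BINARY_OP % → 0 % 18 = 0. Stack: [20, 0]
BINARY_OP + → 20 + 0 = 20. Stack: [20]
STORE_FAST z → z=20. Stack: []
LOAD_FAST z → push 20. Stack: [20]
RETURN_VALUE → return 20.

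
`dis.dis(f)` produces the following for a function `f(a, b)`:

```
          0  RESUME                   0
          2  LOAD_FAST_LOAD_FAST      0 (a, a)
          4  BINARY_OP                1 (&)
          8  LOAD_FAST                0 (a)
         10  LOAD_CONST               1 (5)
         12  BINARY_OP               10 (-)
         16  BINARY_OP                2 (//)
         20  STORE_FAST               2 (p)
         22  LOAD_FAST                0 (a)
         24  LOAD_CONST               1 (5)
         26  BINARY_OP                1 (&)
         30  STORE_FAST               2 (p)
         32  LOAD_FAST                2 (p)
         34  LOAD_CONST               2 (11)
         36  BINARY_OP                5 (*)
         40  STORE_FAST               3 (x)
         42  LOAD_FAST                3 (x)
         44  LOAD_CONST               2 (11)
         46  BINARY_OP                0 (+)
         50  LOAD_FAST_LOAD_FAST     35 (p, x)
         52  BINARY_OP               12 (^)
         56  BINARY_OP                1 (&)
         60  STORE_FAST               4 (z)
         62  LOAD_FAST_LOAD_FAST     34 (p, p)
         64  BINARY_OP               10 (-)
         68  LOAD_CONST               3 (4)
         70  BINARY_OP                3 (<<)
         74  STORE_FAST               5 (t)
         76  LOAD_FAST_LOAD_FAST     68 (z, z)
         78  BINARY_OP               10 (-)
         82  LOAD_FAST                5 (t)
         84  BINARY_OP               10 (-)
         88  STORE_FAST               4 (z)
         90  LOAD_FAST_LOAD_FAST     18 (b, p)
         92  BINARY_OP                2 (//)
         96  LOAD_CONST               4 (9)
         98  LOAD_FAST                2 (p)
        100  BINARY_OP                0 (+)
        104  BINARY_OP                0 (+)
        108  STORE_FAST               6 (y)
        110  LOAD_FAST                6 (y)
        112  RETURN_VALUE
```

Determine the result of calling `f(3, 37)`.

LOAD_FAST_LOAD_FAST a,a → push 3,3. Stack: [3, 3]
BINARY_OP & → 3 & 3 = 3. Stack: [3]
LOAD_FAST a → push 3. Stack: [3, 3]
LOAD_CONST → push 5. Stack: [3, 3, 5]
BINARY_OP - → 3 - 5 = -2. Stack: [3, -2]
BINARY_OP // → 3 // -2 = -2. Stack: [-2]
STORE_FAST p → p=-2. Stack: []
LOAD_FAST a → push 3. Stack: [3]
LOAD_CONST → push 5. Stack: [3, 5]
BINARY_OP & → 3 & 5 = 1. Stack: [1]
STORE_FAST p → p=1. Stack: []
LOAD_FAST p → push 1. Stack: [1]
LOAD_CONST → push 11. Stack: [1, 11]
BINARY_OP * → 1 * 11 = 11. Stack: [11]
STORE_FAST x → x=11. Stack: []
LOAD_FAST x → push 11. Stack: [11]
LOAD_CONST → push 11. Stack: [11, 11]
BINARY_OP + → 11 + 11 = 22. Stack: [22]
LOAD_FAST_LOAD_FAST p,x → push 1,11. Stack: [22, 1, 11]
BINARY_OP ^ → 1 ^ 11 = 10. Stack: [22, 10]
BINARY_OP & → 22 & 10 = 2. Stack: [2]
STORE_FAST z → z=2. Stack: []
LOAD_FAST_LOAD_FAST p,p → push 1,1. Stack: [1, 1]
BINARY_OP - → 1 - 1 = 0. Stack: [0]
LOAD_CONST → push 4. Stack: [0, 4]
BINARY_OP << → 0 << 4 = 0. Stack: [0]
STORE_FAST t → t=0. Stack: []
LOAD_FAST_LOAD_FAST z,z → push 2,2. Stack: [2, 2]
BINARY_OP - → 2 - 2 = 0. Stack: [0]
LOAD_FAST t → push 0. Stack: [0, 0]
BINARY_OP - → 0 - 0 = 0. Stack: [0]
STORE_FAST z → z=0. Stack: []
LOAD_FAST_LOAD_FAST b,p → push 37,1. Stack: [37, 1]
BINARY_OP // → 37 // 1 = 37. Stack: [37]
LOAD_CONST → push 9. Stack: [37, 9]
LOAD_FAST p → push 1. Stack: [37, 9, 1]
BINARY_OP + → 9 + 1 = 10. Stack: [37, 10]
BINARY_OP + → 37 + 10 = 47. Stack: [47]
STORE_FAST y → y=47. Stack: []
LOAD_FAST y → push 47. Stack: [47]
RETURN_VALUE → return 47.

47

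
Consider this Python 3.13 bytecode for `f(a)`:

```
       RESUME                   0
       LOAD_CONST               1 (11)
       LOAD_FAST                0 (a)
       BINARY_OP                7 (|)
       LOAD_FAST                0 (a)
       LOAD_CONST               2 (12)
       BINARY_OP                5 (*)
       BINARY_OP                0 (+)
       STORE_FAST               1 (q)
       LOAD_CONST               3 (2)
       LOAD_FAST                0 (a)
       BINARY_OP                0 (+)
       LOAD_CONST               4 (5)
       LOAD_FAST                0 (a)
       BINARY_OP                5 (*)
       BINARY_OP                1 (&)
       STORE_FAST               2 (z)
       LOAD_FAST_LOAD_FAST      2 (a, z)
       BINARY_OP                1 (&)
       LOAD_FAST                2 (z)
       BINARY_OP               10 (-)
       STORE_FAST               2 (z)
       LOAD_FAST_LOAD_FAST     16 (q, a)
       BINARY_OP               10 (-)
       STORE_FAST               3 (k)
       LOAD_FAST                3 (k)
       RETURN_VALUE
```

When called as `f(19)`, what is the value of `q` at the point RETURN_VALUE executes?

LOAD_CONST → push 11. Stack: [11]
LOAD_FAST a → push 19. Stack: [11, 19]
BINARY_OP | → 11 | 19 = 27. Stack: [27]
LOAD_FAST a → push 19. Stack: [27, 19]
LOAD_CONST → push 12. Stack: [27, 19, 12]
BINARY_OP * → 19 * 12 = 228. Stack: [27, 228]
BINARY_OP + → 27 + 228 = 255. Stack: [255]
STORE_FAST q → q=255. Stack: []
LOAD_CONST → push 2. Stack: [2]
LOAD_FAST a → push 19. Stack: [2, 19]
BINARY_OP + → 2 + 19 = 21. Stack: [21]
LOAD_CONST → push 5. Stack: [21, 5]
LOAD_FAST a → push 19. Stack: [21, 5, 19]
BINARY_OP * → 5 * 19 = 95. Stack: [21, 95]
BINARY_OP & → 21 & 95 = 21. Stack: [21]
STORE_FAST z → z=21. Stack: []
LOAD_FAST_LOAD_FAST a,z → push 19,21. Stack: [19, 21]
BINARY_OP & → 19 & 21 = 17. Stack: [17]
LOAD_FAST z → push 21. Stack: [17, 21]
BINARY_OP - → 17 - 21 = -4. Stack: [-4]
STORE_FAST z → z=-4. Stack: []
LOAD_FAST_LOAD_FAST q,a → push 255,19. Stack: [255, 19]
BINARY_OP - → 255 - 19 = 236. Stack: [236]
STORE_FAST k → k=236. Stack: []
LOAD_FAST k → push 236. Stack: [236]
RETURN_VALUE → return 236.

255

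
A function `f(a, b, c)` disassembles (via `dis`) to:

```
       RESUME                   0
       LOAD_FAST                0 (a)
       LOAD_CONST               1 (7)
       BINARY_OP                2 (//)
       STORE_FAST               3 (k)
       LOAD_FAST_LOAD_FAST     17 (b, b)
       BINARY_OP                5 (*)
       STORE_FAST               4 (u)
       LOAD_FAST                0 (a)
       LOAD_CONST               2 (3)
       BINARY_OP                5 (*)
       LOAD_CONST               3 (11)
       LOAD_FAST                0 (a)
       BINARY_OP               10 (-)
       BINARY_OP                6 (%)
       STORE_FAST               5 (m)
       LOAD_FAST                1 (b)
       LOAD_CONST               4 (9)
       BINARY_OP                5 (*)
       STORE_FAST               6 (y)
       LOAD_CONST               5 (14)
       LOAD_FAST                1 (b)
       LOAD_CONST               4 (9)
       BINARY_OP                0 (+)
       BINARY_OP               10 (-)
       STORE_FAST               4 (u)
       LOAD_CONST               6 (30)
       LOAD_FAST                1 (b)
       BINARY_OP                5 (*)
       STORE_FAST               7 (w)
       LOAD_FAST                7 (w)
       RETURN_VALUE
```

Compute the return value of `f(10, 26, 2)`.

LOAD_FAST a → push 10. Stack: [10]
LOAD_CONST → push 7. Stack: [10, 7]
BINARY_OP // → 10 // 7 = 1. Stack: [1]
STORE_FAST k → k=1. Stack: []
LOAD_FAST_LOAD_FAST b,b → push 26,26. Stack: [26, 26]
BINARY_OP * → 26 * 26 = 676. Stack: [676]
STORE_FAST u → u=676. Stack: []
LOAD_FAST a → push 10. Stack: [10]
LOAD_CONST → push 3. Stack: [10, 3]
BINARY_OP * → 10 * 3 = 30. Stack: [30]
LOAD_CONST → push 11. Stack: [30, 11]
LOAD_FAST a → push 10. Stack: [30, 11, 10]
BINARY_OP - → 11 - 10 = 1. Stack: [30, 1]
BINARY_OP % → 30 % 1 = 0. Stack: [0]
STORE_FAST m → m=0. Stack: []
LOAD_FAST b → push 26. Stack: [26]
LOAD_CONST → push 9. Stack: [26, 9]
BINARY_OP * → 26 * 9 = 234. Stack: [234]
STORE_FAST y → y=234. Stack: []
LOAD_CONST → push 14. Stack: [14]
LOAD_FAST b → push 26. Stack: [14, 26]
LOAD_CONST → push 9. Stack: [14, 26, 9]
BINARY_OP + → 26 + 9 = 35. Stack: [14, 35]
BINARY_OP - → 14 - 35 = -21. Stack: [-21]
STORE_FAST u → u=-21. Stack: []
LOAD_CONST → push 30. Stack: [30]
LOAD_FAST b → push 26. Stack: [30, 26]
BINARY_OP * → 30 * 26 = 780. Stack: [780]
STORE_FAST w → w=780. Stack: []
LOAD_FAST w → push 780. Stack: [780]
RETURN_VALUE → return 780.

780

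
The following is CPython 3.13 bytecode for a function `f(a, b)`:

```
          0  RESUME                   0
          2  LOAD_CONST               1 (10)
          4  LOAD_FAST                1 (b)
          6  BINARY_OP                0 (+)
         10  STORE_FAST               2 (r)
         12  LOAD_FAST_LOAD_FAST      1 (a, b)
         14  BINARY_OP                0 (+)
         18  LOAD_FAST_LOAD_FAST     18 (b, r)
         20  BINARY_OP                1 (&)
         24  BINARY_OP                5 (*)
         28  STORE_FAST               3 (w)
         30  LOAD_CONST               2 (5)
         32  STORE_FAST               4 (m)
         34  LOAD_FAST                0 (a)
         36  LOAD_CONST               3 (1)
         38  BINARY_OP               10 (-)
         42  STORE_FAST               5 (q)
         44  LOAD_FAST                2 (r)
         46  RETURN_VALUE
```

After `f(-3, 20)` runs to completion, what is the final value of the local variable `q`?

-4

LOAD_CONST → push 10. Stack: [10]
LOAD_FAST b → push 20. Stack: [10, 20]
BINARY_OP + → 10 + 20 = 30. Stack: [30]
STORE_FAST r → r=30. Stack: []
LOAD_FAST_LOAD_FAST a,b → push -3,20. Stack: [-3, 20]
BINARY_OP + → -3 + 20 = 17. Stack: [17]
LOAD_FAST_LOAD_FAST b,r → push 20,30. Stack: [17, 20, 30]
BINARY_OP & → 20 & 30 = 20. Stack: [17, 20]
BINARY_OP * → 17 * 20 = 340. Stack: [340]
STORE_FAST w → w=340. Stack: []
LOAD_CONST → push 5. Stack: [5]
STORE_FAST m → m=5. Stack: []
LOAD_FAST a → push -3. Stack: [-3]
LOAD_CONST → push 1. Stack: [-3, 1]
BINARY_OP - → -3 - 1 = -4. Stack: [-4]
STORE_FAST q → q=-4. Stack: []
LOAD_FAST r → push 30. Stack: [30]
RETURN_VALUE → return 30.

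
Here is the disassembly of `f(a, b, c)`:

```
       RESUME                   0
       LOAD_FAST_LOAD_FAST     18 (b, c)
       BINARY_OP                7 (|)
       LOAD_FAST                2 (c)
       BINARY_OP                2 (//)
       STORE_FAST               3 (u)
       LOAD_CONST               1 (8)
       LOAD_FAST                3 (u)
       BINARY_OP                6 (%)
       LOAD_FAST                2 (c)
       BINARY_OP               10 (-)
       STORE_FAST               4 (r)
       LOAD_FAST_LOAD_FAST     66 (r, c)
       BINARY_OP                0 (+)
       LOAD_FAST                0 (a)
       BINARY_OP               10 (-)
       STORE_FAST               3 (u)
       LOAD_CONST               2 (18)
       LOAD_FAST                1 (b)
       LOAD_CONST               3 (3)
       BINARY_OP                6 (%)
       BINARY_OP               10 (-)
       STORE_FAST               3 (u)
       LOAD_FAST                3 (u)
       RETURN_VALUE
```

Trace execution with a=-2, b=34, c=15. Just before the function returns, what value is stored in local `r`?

LOAD_FAST_LOAD_FAST b,c → push 34,15. Stack: [34, 15]
BINARY_OP | → 34 | 15 = 47. Stack: [47]
LOAD_FAST c → push 15. Stack: [47, 15]
BINARY_OP // → 47 // 15 = 3. Stack: [3]
STORE_FAST u → u=3. Stack: []
LOAD_CONST → push 8. Stack: [8]
LOAD_FAST u → push 3. Stack: [8, 3]
BINARY_OP % → 8 % 3 = 2. Stack: [2]
LOAD_FAST c → push 15. Stack: [2, 15]
BINARY_OP - → 2 - 15 = -13. Stack: [-13]
STORE_FAST r → r=-13. Stack: []
LOAD_FAST_LOAD_FAST r,c → push -13,15. Stack: [-13, 15]
BINARY_OP + → -13 + 15 = 2. Stack: [2]
LOAD_FAST a → push -2. Stack: [2, -2]
BINARY_OP - → 2 - -2 = 4. Stack: [4]
STORE_FAST u → u=4. Stack: []
LOAD_CONST → push 18. Stack: [18]
LOAD_FAST b → push 34. Stack: [18, 34]
LOAD_CONST → push 3. Stack: [18, 34, 3]
BINARY_OP % → 34 % 3 = 1. Stack: [18, 1]
BINARY_OP - → 18 - 1 = 17. Stack: [17]
STORE_FAST u → u=17. Stack: []
LOAD_FAST u → push 17. Stack: [17]
RETURN_VALUE → return 17.

-13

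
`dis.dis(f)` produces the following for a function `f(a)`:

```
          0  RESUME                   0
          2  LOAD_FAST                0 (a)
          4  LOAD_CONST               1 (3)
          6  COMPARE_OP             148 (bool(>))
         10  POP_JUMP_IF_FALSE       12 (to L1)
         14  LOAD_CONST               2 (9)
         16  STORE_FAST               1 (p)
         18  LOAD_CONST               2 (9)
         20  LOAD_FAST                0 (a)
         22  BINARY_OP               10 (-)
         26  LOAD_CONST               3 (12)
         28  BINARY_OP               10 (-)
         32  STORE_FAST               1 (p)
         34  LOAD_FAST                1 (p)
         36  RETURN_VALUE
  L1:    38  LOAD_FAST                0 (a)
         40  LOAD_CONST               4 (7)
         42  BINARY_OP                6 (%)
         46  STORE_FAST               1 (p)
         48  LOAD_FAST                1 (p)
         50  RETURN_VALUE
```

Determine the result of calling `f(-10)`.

4

LOAD_FAST a → push -10. Stack: [-10]
LOAD_CONST → push 3. Stack: [-10, 3]
COMPARE_OP bool(>) → -10 vs 3 = False. Stack: [False]
POP_JUMP_IF_FALSE → pop False; jump. Stack: []
LOAD_FAST a → push -10. Stack: [-10]
LOAD_CONST → push 7. Stack: [-10, 7]
BINARY_OP % → -10 % 7 = 4. Stack: [4]
STORE_FAST p → p=4. Stack: []
LOAD_FAST p → push 4. Stack: [4]
RETURN_VALUE → return 4.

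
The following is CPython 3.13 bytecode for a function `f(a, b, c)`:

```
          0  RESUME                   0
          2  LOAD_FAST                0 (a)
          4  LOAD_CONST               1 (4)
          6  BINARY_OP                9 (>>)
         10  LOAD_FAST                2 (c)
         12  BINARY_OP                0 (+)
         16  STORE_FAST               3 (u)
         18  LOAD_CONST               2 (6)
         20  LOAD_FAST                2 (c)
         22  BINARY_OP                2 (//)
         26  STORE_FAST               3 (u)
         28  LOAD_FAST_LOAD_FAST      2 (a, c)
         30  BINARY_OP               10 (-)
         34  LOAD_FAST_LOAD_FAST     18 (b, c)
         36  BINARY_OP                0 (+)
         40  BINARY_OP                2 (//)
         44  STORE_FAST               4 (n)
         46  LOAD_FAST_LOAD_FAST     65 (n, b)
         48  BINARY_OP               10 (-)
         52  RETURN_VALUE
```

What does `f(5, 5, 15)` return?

-6

LOAD_FAST a → push 5. Stack: [5]
LOAD_CONST → push 4. Stack: [5, 4]
BINARY_OP >> → 5 >> 4 = 0. Stack: [0]
LOAD_FAST c → push 15. Stack: [0, 15]
BINARY_OP + → 0 + 15 = 15. Stack: [15]
STORE_FAST u → u=15. Stack: []
LOAD_CONST → push 6. Stack: [6]
LOAD_FAST c → push 15. Stack: [6, 15]
BINARY_OP // → 6 // 15 = 0. Stack: [0]
STORE_FAST u → u=0. Stack: []
LOAD_FAST_LOAD_FAST a,c → push 5,15. Stack: [5, 15]
BINARY_OP - → 5 - 15 = -10. Stack: [-10]
LOAD_FAST_LOAD_FAST b,c → push 5,15. Stack: [-10, 5, 15]
BINARY_OP + → 5 + 15 = 20. Stack: [-10, 20]
BINARY_OP // → -10 // 20 = -1. Stack: [-1]
STORE_FAST n → n=-1. Stack: []
LOAD_FAST_LOAD_FAST n,b → push -1,5. Stack: [-1, 5]
BINARY_OP - → -1 - 5 = -6. Stack: [-6]
RETURN_VALUE → return -6.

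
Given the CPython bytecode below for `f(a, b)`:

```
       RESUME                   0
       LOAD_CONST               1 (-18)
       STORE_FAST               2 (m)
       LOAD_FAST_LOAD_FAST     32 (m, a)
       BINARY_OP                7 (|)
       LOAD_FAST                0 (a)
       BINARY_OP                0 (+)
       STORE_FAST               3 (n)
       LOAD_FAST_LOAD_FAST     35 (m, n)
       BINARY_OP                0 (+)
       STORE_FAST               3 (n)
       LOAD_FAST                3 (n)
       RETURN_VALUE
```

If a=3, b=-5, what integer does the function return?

-32

LOAD_CONST → push -18. Stack: [-18]
STORE_FAST m → m=-18. Stack: []
LOAD_FAST_LOAD_FAST m,a → push -18,3. Stack: [-18, 3]
BINARY_OP | → -18 | 3 = -17. Stack: [-17]
LOAD_FAST a → push 3. Stack: [-17, 3]
BINARY_OP + → -17 + 3 = -14. Stack: [-14]
STORE_FAST n → n=-14. Stack: []
LOAD_FAST_LOAD_FAST m,n → push -18,-14. Stack: [-18, -14]
BINARY_OP + → -18 + -14 = -32. Stack: [-32]
STORE_FAST n → n=-32. Stack: []
LOAD_FAST n → push -32. Stack: [-32]
RETURN_VALUE → return -32.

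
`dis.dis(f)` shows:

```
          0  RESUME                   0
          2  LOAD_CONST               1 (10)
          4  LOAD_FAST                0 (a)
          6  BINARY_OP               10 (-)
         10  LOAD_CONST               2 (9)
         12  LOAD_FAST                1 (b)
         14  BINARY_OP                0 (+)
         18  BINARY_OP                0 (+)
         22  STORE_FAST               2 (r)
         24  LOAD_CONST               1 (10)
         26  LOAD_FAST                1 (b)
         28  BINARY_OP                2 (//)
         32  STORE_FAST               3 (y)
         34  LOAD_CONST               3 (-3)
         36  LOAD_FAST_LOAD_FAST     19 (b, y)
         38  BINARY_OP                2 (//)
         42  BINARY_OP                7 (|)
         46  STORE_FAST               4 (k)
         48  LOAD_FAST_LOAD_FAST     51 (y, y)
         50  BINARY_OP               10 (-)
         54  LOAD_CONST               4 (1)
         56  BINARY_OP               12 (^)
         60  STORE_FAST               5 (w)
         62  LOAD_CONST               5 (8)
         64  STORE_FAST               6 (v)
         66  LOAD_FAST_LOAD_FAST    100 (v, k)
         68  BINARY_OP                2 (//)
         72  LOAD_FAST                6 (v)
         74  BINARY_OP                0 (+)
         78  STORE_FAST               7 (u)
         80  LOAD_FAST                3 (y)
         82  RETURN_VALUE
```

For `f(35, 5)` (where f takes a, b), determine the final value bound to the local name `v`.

LOAD_CONST → push 10. Stack: [10]
LOAD_FAST a → push 35. Stack: [10, 35]
BINARY_OP - → 10 - 35 = -25. Stack: [-25]
LOAD_CONST → push 9. Stack: [-25, 9]
LOAD_FAST b → push 5. Stack: [-25, 9, 5]
BINARY_OP + → 9 + 5 = 14. Stack: [-25, 14]
BINARY_OP + → -25 + 14 = -11. Stack: [-11]
STORE_FAST r → r=-11. Stack: []
LOAD_CONST → push 10. Stack: [10]
LOAD_FAST b → push 5. Stack: [10, 5]
BINARY_OP // → 10 // 5 = 2. Stack: [2]
STORE_FAST y → y=2. Stack: []
LOAD_CONST → push -3. Stack: [-3]
LOAD_FAST_LOAD_FAST b,y → push 5,2. Stack: [-3, 5, 2]
BINARY_OP // → 5 // 2 = 2. Stack: [-3, 2]
BINARY_OP | → -3 | 2 = -1. Stack: [-1]
STORE_FAST k → k=-1. Stack: []
LOAD_FAST_LOAD_FAST y,y → push 2,2. Stack: [2, 2]
BINARY_OP - → 2 - 2 = 0. Stack: [0]
LOAD_CONST → push 1. Stack: [0, 1]
BINARY_OP ^ → 0 ^ 1 = 1. Stack: [1]
STORE_FAST w → w=1. Stack: []
LOAD_CONST → push 8. Stack: [8]
STORE_FAST v → v=8. Stack: []
LOAD_FAST_LOAD_FAST v,k → push 8,-1. Stack: [8, -1]
BINARY_OP // → 8 // -1 = -8. Stack: [-8]
LOAD_FAST v → push 8. Stack: [-8, 8]
BINARY_OP + → -8 + 8 = 0. Stack: [0]
STORE_FAST u → u=0. Stack: []
LOAD_FAST y → push 2. Stack: [2]
RETURN_VALUE → return 2.

8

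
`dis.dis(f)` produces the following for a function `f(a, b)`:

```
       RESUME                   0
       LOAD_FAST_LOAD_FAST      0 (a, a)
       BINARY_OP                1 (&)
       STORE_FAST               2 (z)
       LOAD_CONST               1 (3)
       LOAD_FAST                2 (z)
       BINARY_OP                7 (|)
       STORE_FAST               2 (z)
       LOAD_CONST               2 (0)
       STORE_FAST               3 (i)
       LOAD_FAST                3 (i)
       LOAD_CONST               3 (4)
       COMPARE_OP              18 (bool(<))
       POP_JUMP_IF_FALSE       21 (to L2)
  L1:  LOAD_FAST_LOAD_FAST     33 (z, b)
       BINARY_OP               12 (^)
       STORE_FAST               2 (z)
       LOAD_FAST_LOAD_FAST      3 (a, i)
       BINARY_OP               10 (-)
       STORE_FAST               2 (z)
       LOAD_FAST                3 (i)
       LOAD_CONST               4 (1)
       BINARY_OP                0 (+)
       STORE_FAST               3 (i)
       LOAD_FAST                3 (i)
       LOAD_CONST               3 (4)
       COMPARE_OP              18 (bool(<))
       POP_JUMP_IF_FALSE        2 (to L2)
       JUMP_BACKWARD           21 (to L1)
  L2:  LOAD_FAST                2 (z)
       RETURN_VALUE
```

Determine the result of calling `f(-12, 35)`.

-15

LOAD_FAST_LOAD_FAST a,a → push -12,-12
BINARY_OP & → -12 & -12 = -12
STORE_FAST z → z=-12
LOAD_CONST → push 3
LOAD_FAST z → push -12
BINARY_OP | → 3 | -12 = -9
STORE_FAST z → z=-9
LOAD_CONST → push 0
STORE_FAST i → i=0
LOAD_FAST i → push 0
LOAD_CONST → push 4
COMPARE_OP bool(<) → 0 vs 4 = True
POP_JUMP_IF_FALSE → pop True; no jump
LOAD_FAST_LOAD_FAST z,b → push -9,35
BINARY_OP ^ → -9 ^ 35 = -44
STORE_FAST z → z=-44
LOAD_FAST_LOAD_FAST a,i → push -12,0
BINARY_OP - → -12 - 0 = -12
STORE_FAST z → z=-12
LOAD_FAST i → push 0
LOAD_CONST → push 1
BINARY_OP + → 0 + 1 = 1
STORE_FAST i → i=1
LOAD_FAST i → push 1
LOAD_CONST → push 4
COMPARE_OP bool(<) → 1 vs 4 = True
POP_JUMP_IF_FALSE → pop True; no jump
LOAD_FAST_LOAD_FAST z,b → push -12,35
BINARY_OP ^ → -12 ^ 35 = -41
STORE_FAST z → z=-41
LOAD_FAST_LOAD_FAST a,i → push -12,1
BINARY_OP - → -12 - 1 = -13
STORE_FAST z → z=-13
LOAD_FAST i → push 1
LOAD_CONST → push 1
BINARY_OP + → 1 + 1 = 2
STORE_FAST i → i=2
LOAD_FAST i → push 2
LOAD_CONST → push 4
COMPARE_OP bool(<) → 2 vs 4 = True
POP_JUMP_IF_FALSE → pop True; no jump
LOAD_FAST_LOAD_FAST z,b → push -13,35
BINARY_OP ^ → -13 ^ 35 = -48
STORE_FAST z → z=-48
LOAD_FAST_LOAD_FAST a,i → push -12,2
BINARY_OP - → -12 - 2 = -14
STORE_FAST z → z=-14
LOAD_FAST i → push 2
LOAD_CONST → push 1
BINARY_OP + → 2 + 1 = 3
STORE_FAST i → i=3
LOAD_FAST i → push 3
LOAD_CONST → push 4
COMPARE_OP bool(<) → 3 vs 4 = True
POP_JUMP_IF_FALSE → pop True; no jump
LOAD_FAST_LOAD_FAST z,b → push -14,35
BINARY_OP ^ → -14 ^ 35 = -47
STORE_FAST z → z=-47
LOAD_FAST_LOAD_FAST a,i → push -12,3
BINARY_OP - → -12 - 3 = -15
STORE_FAST z → z=-15
LOAD_FAST i → push 3
LOAD_CONST → push 1
BINARY_OP + → 3 + 1 = 4
STORE_FAST i → i=4
LOAD_FAST i → push 4
LOAD_CONST → push 4
COMPARE_OP bool(<) → 4 vs 4 = False
POP_JUMP_IF_FALSE → pop False; jump
LOAD_FAST z → push -15
RETURN_VALUE → return -15.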